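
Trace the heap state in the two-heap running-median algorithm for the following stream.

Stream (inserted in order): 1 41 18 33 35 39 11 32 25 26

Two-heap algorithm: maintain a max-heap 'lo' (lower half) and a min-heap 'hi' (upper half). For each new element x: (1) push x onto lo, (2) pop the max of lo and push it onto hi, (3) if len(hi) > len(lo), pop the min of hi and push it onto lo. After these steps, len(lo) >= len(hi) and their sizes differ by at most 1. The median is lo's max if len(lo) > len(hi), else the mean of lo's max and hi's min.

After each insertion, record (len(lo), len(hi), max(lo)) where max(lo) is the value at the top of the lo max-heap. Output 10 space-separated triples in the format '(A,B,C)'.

Answer: (1,0,1) (1,1,1) (2,1,18) (2,2,18) (3,2,33) (3,3,33) (4,3,33) (4,4,32) (5,4,32) (5,5,26)

Derivation:
Step 1: insert 1 -> lo=[1] hi=[] -> (len(lo)=1, len(hi)=0, max(lo)=1)
Step 2: insert 41 -> lo=[1] hi=[41] -> (len(lo)=1, len(hi)=1, max(lo)=1)
Step 3: insert 18 -> lo=[1, 18] hi=[41] -> (len(lo)=2, len(hi)=1, max(lo)=18)
Step 4: insert 33 -> lo=[1, 18] hi=[33, 41] -> (len(lo)=2, len(hi)=2, max(lo)=18)
Step 5: insert 35 -> lo=[1, 18, 33] hi=[35, 41] -> (len(lo)=3, len(hi)=2, max(lo)=33)
Step 6: insert 39 -> lo=[1, 18, 33] hi=[35, 39, 41] -> (len(lo)=3, len(hi)=3, max(lo)=33)
Step 7: insert 11 -> lo=[1, 11, 18, 33] hi=[35, 39, 41] -> (len(lo)=4, len(hi)=3, max(lo)=33)
Step 8: insert 32 -> lo=[1, 11, 18, 32] hi=[33, 35, 39, 41] -> (len(lo)=4, len(hi)=4, max(lo)=32)
Step 9: insert 25 -> lo=[1, 11, 18, 25, 32] hi=[33, 35, 39, 41] -> (len(lo)=5, len(hi)=4, max(lo)=32)
Step 10: insert 26 -> lo=[1, 11, 18, 25, 26] hi=[32, 33, 35, 39, 41] -> (len(lo)=5, len(hi)=5, max(lo)=26)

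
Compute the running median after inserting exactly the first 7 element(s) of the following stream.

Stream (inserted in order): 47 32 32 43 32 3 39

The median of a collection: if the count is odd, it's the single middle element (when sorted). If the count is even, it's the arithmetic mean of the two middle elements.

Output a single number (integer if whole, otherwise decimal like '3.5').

Step 1: insert 47 -> lo=[47] (size 1, max 47) hi=[] (size 0) -> median=47
Step 2: insert 32 -> lo=[32] (size 1, max 32) hi=[47] (size 1, min 47) -> median=39.5
Step 3: insert 32 -> lo=[32, 32] (size 2, max 32) hi=[47] (size 1, min 47) -> median=32
Step 4: insert 43 -> lo=[32, 32] (size 2, max 32) hi=[43, 47] (size 2, min 43) -> median=37.5
Step 5: insert 32 -> lo=[32, 32, 32] (size 3, max 32) hi=[43, 47] (size 2, min 43) -> median=32
Step 6: insert 3 -> lo=[3, 32, 32] (size 3, max 32) hi=[32, 43, 47] (size 3, min 32) -> median=32
Step 7: insert 39 -> lo=[3, 32, 32, 32] (size 4, max 32) hi=[39, 43, 47] (size 3, min 39) -> median=32

Answer: 32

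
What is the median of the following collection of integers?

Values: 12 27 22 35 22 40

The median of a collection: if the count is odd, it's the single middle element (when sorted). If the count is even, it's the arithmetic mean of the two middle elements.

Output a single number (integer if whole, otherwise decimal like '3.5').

Step 1: insert 12 -> lo=[12] (size 1, max 12) hi=[] (size 0) -> median=12
Step 2: insert 27 -> lo=[12] (size 1, max 12) hi=[27] (size 1, min 27) -> median=19.5
Step 3: insert 22 -> lo=[12, 22] (size 2, max 22) hi=[27] (size 1, min 27) -> median=22
Step 4: insert 35 -> lo=[12, 22] (size 2, max 22) hi=[27, 35] (size 2, min 27) -> median=24.5
Step 5: insert 22 -> lo=[12, 22, 22] (size 3, max 22) hi=[27, 35] (size 2, min 27) -> median=22
Step 6: insert 40 -> lo=[12, 22, 22] (size 3, max 22) hi=[27, 35, 40] (size 3, min 27) -> median=24.5

Answer: 24.5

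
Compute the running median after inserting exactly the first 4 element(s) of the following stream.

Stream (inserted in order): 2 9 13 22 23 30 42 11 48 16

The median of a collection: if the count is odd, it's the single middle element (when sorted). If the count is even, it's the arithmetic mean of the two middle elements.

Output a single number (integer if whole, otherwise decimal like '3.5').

Step 1: insert 2 -> lo=[2] (size 1, max 2) hi=[] (size 0) -> median=2
Step 2: insert 9 -> lo=[2] (size 1, max 2) hi=[9] (size 1, min 9) -> median=5.5
Step 3: insert 13 -> lo=[2, 9] (size 2, max 9) hi=[13] (size 1, min 13) -> median=9
Step 4: insert 22 -> lo=[2, 9] (size 2, max 9) hi=[13, 22] (size 2, min 13) -> median=11

Answer: 11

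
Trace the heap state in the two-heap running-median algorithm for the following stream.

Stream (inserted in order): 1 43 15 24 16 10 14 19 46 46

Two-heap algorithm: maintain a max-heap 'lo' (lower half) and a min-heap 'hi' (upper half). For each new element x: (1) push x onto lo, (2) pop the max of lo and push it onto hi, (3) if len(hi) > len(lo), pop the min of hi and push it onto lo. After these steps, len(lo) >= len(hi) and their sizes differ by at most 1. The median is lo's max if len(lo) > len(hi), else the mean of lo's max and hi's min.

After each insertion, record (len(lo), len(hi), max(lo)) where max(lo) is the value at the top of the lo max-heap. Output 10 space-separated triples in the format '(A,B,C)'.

Step 1: insert 1 -> lo=[1] hi=[] -> (len(lo)=1, len(hi)=0, max(lo)=1)
Step 2: insert 43 -> lo=[1] hi=[43] -> (len(lo)=1, len(hi)=1, max(lo)=1)
Step 3: insert 15 -> lo=[1, 15] hi=[43] -> (len(lo)=2, len(hi)=1, max(lo)=15)
Step 4: insert 24 -> lo=[1, 15] hi=[24, 43] -> (len(lo)=2, len(hi)=2, max(lo)=15)
Step 5: insert 16 -> lo=[1, 15, 16] hi=[24, 43] -> (len(lo)=3, len(hi)=2, max(lo)=16)
Step 6: insert 10 -> lo=[1, 10, 15] hi=[16, 24, 43] -> (len(lo)=3, len(hi)=3, max(lo)=15)
Step 7: insert 14 -> lo=[1, 10, 14, 15] hi=[16, 24, 43] -> (len(lo)=4, len(hi)=3, max(lo)=15)
Step 8: insert 19 -> lo=[1, 10, 14, 15] hi=[16, 19, 24, 43] -> (len(lo)=4, len(hi)=4, max(lo)=15)
Step 9: insert 46 -> lo=[1, 10, 14, 15, 16] hi=[19, 24, 43, 46] -> (len(lo)=5, len(hi)=4, max(lo)=16)
Step 10: insert 46 -> lo=[1, 10, 14, 15, 16] hi=[19, 24, 43, 46, 46] -> (len(lo)=5, len(hi)=5, max(lo)=16)

Answer: (1,0,1) (1,1,1) (2,1,15) (2,2,15) (3,2,16) (3,3,15) (4,3,15) (4,4,15) (5,4,16) (5,5,16)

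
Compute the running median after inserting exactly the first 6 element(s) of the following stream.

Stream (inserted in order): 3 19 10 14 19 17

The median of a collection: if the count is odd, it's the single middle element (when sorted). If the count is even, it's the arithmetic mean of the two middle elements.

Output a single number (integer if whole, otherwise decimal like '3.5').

Answer: 15.5

Derivation:
Step 1: insert 3 -> lo=[3] (size 1, max 3) hi=[] (size 0) -> median=3
Step 2: insert 19 -> lo=[3] (size 1, max 3) hi=[19] (size 1, min 19) -> median=11
Step 3: insert 10 -> lo=[3, 10] (size 2, max 10) hi=[19] (size 1, min 19) -> median=10
Step 4: insert 14 -> lo=[3, 10] (size 2, max 10) hi=[14, 19] (size 2, min 14) -> median=12
Step 5: insert 19 -> lo=[3, 10, 14] (size 3, max 14) hi=[19, 19] (size 2, min 19) -> median=14
Step 6: insert 17 -> lo=[3, 10, 14] (size 3, max 14) hi=[17, 19, 19] (size 3, min 17) -> median=15.5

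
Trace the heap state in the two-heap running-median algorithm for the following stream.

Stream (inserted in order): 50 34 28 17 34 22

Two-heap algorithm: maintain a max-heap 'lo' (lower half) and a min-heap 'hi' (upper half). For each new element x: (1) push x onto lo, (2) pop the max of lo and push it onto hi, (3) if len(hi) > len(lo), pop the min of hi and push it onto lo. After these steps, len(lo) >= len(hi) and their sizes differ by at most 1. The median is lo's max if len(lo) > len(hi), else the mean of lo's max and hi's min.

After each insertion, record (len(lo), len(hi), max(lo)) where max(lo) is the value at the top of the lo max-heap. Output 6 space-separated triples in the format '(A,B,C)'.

Answer: (1,0,50) (1,1,34) (2,1,34) (2,2,28) (3,2,34) (3,3,28)

Derivation:
Step 1: insert 50 -> lo=[50] hi=[] -> (len(lo)=1, len(hi)=0, max(lo)=50)
Step 2: insert 34 -> lo=[34] hi=[50] -> (len(lo)=1, len(hi)=1, max(lo)=34)
Step 3: insert 28 -> lo=[28, 34] hi=[50] -> (len(lo)=2, len(hi)=1, max(lo)=34)
Step 4: insert 17 -> lo=[17, 28] hi=[34, 50] -> (len(lo)=2, len(hi)=2, max(lo)=28)
Step 5: insert 34 -> lo=[17, 28, 34] hi=[34, 50] -> (len(lo)=3, len(hi)=2, max(lo)=34)
Step 6: insert 22 -> lo=[17, 22, 28] hi=[34, 34, 50] -> (len(lo)=3, len(hi)=3, max(lo)=28)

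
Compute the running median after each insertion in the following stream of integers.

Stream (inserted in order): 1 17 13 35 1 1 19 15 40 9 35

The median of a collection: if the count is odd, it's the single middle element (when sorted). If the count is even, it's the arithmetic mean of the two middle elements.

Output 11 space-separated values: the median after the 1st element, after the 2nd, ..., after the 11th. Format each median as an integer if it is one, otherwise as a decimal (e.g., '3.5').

Answer: 1 9 13 15 13 7 13 14 15 14 15

Derivation:
Step 1: insert 1 -> lo=[1] (size 1, max 1) hi=[] (size 0) -> median=1
Step 2: insert 17 -> lo=[1] (size 1, max 1) hi=[17] (size 1, min 17) -> median=9
Step 3: insert 13 -> lo=[1, 13] (size 2, max 13) hi=[17] (size 1, min 17) -> median=13
Step 4: insert 35 -> lo=[1, 13] (size 2, max 13) hi=[17, 35] (size 2, min 17) -> median=15
Step 5: insert 1 -> lo=[1, 1, 13] (size 3, max 13) hi=[17, 35] (size 2, min 17) -> median=13
Step 6: insert 1 -> lo=[1, 1, 1] (size 3, max 1) hi=[13, 17, 35] (size 3, min 13) -> median=7
Step 7: insert 19 -> lo=[1, 1, 1, 13] (size 4, max 13) hi=[17, 19, 35] (size 3, min 17) -> median=13
Step 8: insert 15 -> lo=[1, 1, 1, 13] (size 4, max 13) hi=[15, 17, 19, 35] (size 4, min 15) -> median=14
Step 9: insert 40 -> lo=[1, 1, 1, 13, 15] (size 5, max 15) hi=[17, 19, 35, 40] (size 4, min 17) -> median=15
Step 10: insert 9 -> lo=[1, 1, 1, 9, 13] (size 5, max 13) hi=[15, 17, 19, 35, 40] (size 5, min 15) -> median=14
Step 11: insert 35 -> lo=[1, 1, 1, 9, 13, 15] (size 6, max 15) hi=[17, 19, 35, 35, 40] (size 5, min 17) -> median=15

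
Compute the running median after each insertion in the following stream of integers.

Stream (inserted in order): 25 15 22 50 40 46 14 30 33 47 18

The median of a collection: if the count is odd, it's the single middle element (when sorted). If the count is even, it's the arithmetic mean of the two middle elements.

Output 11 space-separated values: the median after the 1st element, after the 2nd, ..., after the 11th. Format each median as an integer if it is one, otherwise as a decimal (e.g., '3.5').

Step 1: insert 25 -> lo=[25] (size 1, max 25) hi=[] (size 0) -> median=25
Step 2: insert 15 -> lo=[15] (size 1, max 15) hi=[25] (size 1, min 25) -> median=20
Step 3: insert 22 -> lo=[15, 22] (size 2, max 22) hi=[25] (size 1, min 25) -> median=22
Step 4: insert 50 -> lo=[15, 22] (size 2, max 22) hi=[25, 50] (size 2, min 25) -> median=23.5
Step 5: insert 40 -> lo=[15, 22, 25] (size 3, max 25) hi=[40, 50] (size 2, min 40) -> median=25
Step 6: insert 46 -> lo=[15, 22, 25] (size 3, max 25) hi=[40, 46, 50] (size 3, min 40) -> median=32.5
Step 7: insert 14 -> lo=[14, 15, 22, 25] (size 4, max 25) hi=[40, 46, 50] (size 3, min 40) -> median=25
Step 8: insert 30 -> lo=[14, 15, 22, 25] (size 4, max 25) hi=[30, 40, 46, 50] (size 4, min 30) -> median=27.5
Step 9: insert 33 -> lo=[14, 15, 22, 25, 30] (size 5, max 30) hi=[33, 40, 46, 50] (size 4, min 33) -> median=30
Step 10: insert 47 -> lo=[14, 15, 22, 25, 30] (size 5, max 30) hi=[33, 40, 46, 47, 50] (size 5, min 33) -> median=31.5
Step 11: insert 18 -> lo=[14, 15, 18, 22, 25, 30] (size 6, max 30) hi=[33, 40, 46, 47, 50] (size 5, min 33) -> median=30

Answer: 25 20 22 23.5 25 32.5 25 27.5 30 31.5 30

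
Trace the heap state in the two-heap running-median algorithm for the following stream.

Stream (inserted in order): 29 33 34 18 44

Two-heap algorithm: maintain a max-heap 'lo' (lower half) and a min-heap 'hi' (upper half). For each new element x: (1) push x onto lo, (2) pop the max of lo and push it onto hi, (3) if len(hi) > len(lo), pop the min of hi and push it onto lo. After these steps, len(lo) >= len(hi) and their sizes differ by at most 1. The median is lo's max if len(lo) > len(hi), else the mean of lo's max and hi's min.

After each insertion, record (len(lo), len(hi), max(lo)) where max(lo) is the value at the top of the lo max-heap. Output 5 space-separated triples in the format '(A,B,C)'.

Answer: (1,0,29) (1,1,29) (2,1,33) (2,2,29) (3,2,33)

Derivation:
Step 1: insert 29 -> lo=[29] hi=[] -> (len(lo)=1, len(hi)=0, max(lo)=29)
Step 2: insert 33 -> lo=[29] hi=[33] -> (len(lo)=1, len(hi)=1, max(lo)=29)
Step 3: insert 34 -> lo=[29, 33] hi=[34] -> (len(lo)=2, len(hi)=1, max(lo)=33)
Step 4: insert 18 -> lo=[18, 29] hi=[33, 34] -> (len(lo)=2, len(hi)=2, max(lo)=29)
Step 5: insert 44 -> lo=[18, 29, 33] hi=[34, 44] -> (len(lo)=3, len(hi)=2, max(lo)=33)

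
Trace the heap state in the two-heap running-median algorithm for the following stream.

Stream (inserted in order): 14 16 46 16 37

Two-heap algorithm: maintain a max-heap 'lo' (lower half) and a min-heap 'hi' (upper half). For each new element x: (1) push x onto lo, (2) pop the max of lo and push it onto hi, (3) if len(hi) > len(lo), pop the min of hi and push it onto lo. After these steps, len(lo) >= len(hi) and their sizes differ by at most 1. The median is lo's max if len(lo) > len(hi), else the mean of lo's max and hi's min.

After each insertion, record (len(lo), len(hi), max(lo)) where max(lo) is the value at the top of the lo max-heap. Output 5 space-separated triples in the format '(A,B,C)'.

Step 1: insert 14 -> lo=[14] hi=[] -> (len(lo)=1, len(hi)=0, max(lo)=14)
Step 2: insert 16 -> lo=[14] hi=[16] -> (len(lo)=1, len(hi)=1, max(lo)=14)
Step 3: insert 46 -> lo=[14, 16] hi=[46] -> (len(lo)=2, len(hi)=1, max(lo)=16)
Step 4: insert 16 -> lo=[14, 16] hi=[16, 46] -> (len(lo)=2, len(hi)=2, max(lo)=16)
Step 5: insert 37 -> lo=[14, 16, 16] hi=[37, 46] -> (len(lo)=3, len(hi)=2, max(lo)=16)

Answer: (1,0,14) (1,1,14) (2,1,16) (2,2,16) (3,2,16)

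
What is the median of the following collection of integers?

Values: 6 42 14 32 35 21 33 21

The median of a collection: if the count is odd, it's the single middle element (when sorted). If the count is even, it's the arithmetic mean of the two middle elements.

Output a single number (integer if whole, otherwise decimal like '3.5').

Answer: 26.5

Derivation:
Step 1: insert 6 -> lo=[6] (size 1, max 6) hi=[] (size 0) -> median=6
Step 2: insert 42 -> lo=[6] (size 1, max 6) hi=[42] (size 1, min 42) -> median=24
Step 3: insert 14 -> lo=[6, 14] (size 2, max 14) hi=[42] (size 1, min 42) -> median=14
Step 4: insert 32 -> lo=[6, 14] (size 2, max 14) hi=[32, 42] (size 2, min 32) -> median=23
Step 5: insert 35 -> lo=[6, 14, 32] (size 3, max 32) hi=[35, 42] (size 2, min 35) -> median=32
Step 6: insert 21 -> lo=[6, 14, 21] (size 3, max 21) hi=[32, 35, 42] (size 3, min 32) -> median=26.5
Step 7: insert 33 -> lo=[6, 14, 21, 32] (size 4, max 32) hi=[33, 35, 42] (size 3, min 33) -> median=32
Step 8: insert 21 -> lo=[6, 14, 21, 21] (size 4, max 21) hi=[32, 33, 35, 42] (size 4, min 32) -> median=26.5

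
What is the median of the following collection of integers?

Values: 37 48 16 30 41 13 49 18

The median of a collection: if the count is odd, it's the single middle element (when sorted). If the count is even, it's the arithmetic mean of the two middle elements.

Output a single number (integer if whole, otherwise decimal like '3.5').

Step 1: insert 37 -> lo=[37] (size 1, max 37) hi=[] (size 0) -> median=37
Step 2: insert 48 -> lo=[37] (size 1, max 37) hi=[48] (size 1, min 48) -> median=42.5
Step 3: insert 16 -> lo=[16, 37] (size 2, max 37) hi=[48] (size 1, min 48) -> median=37
Step 4: insert 30 -> lo=[16, 30] (size 2, max 30) hi=[37, 48] (size 2, min 37) -> median=33.5
Step 5: insert 41 -> lo=[16, 30, 37] (size 3, max 37) hi=[41, 48] (size 2, min 41) -> median=37
Step 6: insert 13 -> lo=[13, 16, 30] (size 3, max 30) hi=[37, 41, 48] (size 3, min 37) -> median=33.5
Step 7: insert 49 -> lo=[13, 16, 30, 37] (size 4, max 37) hi=[41, 48, 49] (size 3, min 41) -> median=37
Step 8: insert 18 -> lo=[13, 16, 18, 30] (size 4, max 30) hi=[37, 41, 48, 49] (size 4, min 37) -> median=33.5

Answer: 33.5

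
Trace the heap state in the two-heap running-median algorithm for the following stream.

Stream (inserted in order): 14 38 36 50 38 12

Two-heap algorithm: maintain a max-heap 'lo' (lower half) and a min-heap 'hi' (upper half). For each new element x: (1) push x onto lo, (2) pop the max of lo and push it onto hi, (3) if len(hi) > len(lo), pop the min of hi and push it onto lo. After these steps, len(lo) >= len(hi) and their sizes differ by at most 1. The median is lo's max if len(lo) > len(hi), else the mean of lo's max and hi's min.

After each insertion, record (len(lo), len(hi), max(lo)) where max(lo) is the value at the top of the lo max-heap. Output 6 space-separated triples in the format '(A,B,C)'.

Answer: (1,0,14) (1,1,14) (2,1,36) (2,2,36) (3,2,38) (3,3,36)

Derivation:
Step 1: insert 14 -> lo=[14] hi=[] -> (len(lo)=1, len(hi)=0, max(lo)=14)
Step 2: insert 38 -> lo=[14] hi=[38] -> (len(lo)=1, len(hi)=1, max(lo)=14)
Step 3: insert 36 -> lo=[14, 36] hi=[38] -> (len(lo)=2, len(hi)=1, max(lo)=36)
Step 4: insert 50 -> lo=[14, 36] hi=[38, 50] -> (len(lo)=2, len(hi)=2, max(lo)=36)
Step 5: insert 38 -> lo=[14, 36, 38] hi=[38, 50] -> (len(lo)=3, len(hi)=2, max(lo)=38)
Step 6: insert 12 -> lo=[12, 14, 36] hi=[38, 38, 50] -> (len(lo)=3, len(hi)=3, max(lo)=36)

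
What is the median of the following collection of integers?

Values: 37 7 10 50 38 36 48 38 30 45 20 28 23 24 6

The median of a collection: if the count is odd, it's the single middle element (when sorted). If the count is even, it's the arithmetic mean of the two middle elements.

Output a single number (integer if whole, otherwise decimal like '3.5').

Step 1: insert 37 -> lo=[37] (size 1, max 37) hi=[] (size 0) -> median=37
Step 2: insert 7 -> lo=[7] (size 1, max 7) hi=[37] (size 1, min 37) -> median=22
Step 3: insert 10 -> lo=[7, 10] (size 2, max 10) hi=[37] (size 1, min 37) -> median=10
Step 4: insert 50 -> lo=[7, 10] (size 2, max 10) hi=[37, 50] (size 2, min 37) -> median=23.5
Step 5: insert 38 -> lo=[7, 10, 37] (size 3, max 37) hi=[38, 50] (size 2, min 38) -> median=37
Step 6: insert 36 -> lo=[7, 10, 36] (size 3, max 36) hi=[37, 38, 50] (size 3, min 37) -> median=36.5
Step 7: insert 48 -> lo=[7, 10, 36, 37] (size 4, max 37) hi=[38, 48, 50] (size 3, min 38) -> median=37
Step 8: insert 38 -> lo=[7, 10, 36, 37] (size 4, max 37) hi=[38, 38, 48, 50] (size 4, min 38) -> median=37.5
Step 9: insert 30 -> lo=[7, 10, 30, 36, 37] (size 5, max 37) hi=[38, 38, 48, 50] (size 4, min 38) -> median=37
Step 10: insert 45 -> lo=[7, 10, 30, 36, 37] (size 5, max 37) hi=[38, 38, 45, 48, 50] (size 5, min 38) -> median=37.5
Step 11: insert 20 -> lo=[7, 10, 20, 30, 36, 37] (size 6, max 37) hi=[38, 38, 45, 48, 50] (size 5, min 38) -> median=37
Step 12: insert 28 -> lo=[7, 10, 20, 28, 30, 36] (size 6, max 36) hi=[37, 38, 38, 45, 48, 50] (size 6, min 37) -> median=36.5
Step 13: insert 23 -> lo=[7, 10, 20, 23, 28, 30, 36] (size 7, max 36) hi=[37, 38, 38, 45, 48, 50] (size 6, min 37) -> median=36
Step 14: insert 24 -> lo=[7, 10, 20, 23, 24, 28, 30] (size 7, max 30) hi=[36, 37, 38, 38, 45, 48, 50] (size 7, min 36) -> median=33
Step 15: insert 6 -> lo=[6, 7, 10, 20, 23, 24, 28, 30] (size 8, max 30) hi=[36, 37, 38, 38, 45, 48, 50] (size 7, min 36) -> median=30

Answer: 30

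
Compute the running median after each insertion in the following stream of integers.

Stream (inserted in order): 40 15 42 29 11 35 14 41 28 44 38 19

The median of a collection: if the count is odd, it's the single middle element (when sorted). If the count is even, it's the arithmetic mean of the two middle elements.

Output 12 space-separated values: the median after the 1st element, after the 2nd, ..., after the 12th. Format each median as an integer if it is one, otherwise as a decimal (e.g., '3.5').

Answer: 40 27.5 40 34.5 29 32 29 32 29 32 35 32

Derivation:
Step 1: insert 40 -> lo=[40] (size 1, max 40) hi=[] (size 0) -> median=40
Step 2: insert 15 -> lo=[15] (size 1, max 15) hi=[40] (size 1, min 40) -> median=27.5
Step 3: insert 42 -> lo=[15, 40] (size 2, max 40) hi=[42] (size 1, min 42) -> median=40
Step 4: insert 29 -> lo=[15, 29] (size 2, max 29) hi=[40, 42] (size 2, min 40) -> median=34.5
Step 5: insert 11 -> lo=[11, 15, 29] (size 3, max 29) hi=[40, 42] (size 2, min 40) -> median=29
Step 6: insert 35 -> lo=[11, 15, 29] (size 3, max 29) hi=[35, 40, 42] (size 3, min 35) -> median=32
Step 7: insert 14 -> lo=[11, 14, 15, 29] (size 4, max 29) hi=[35, 40, 42] (size 3, min 35) -> median=29
Step 8: insert 41 -> lo=[11, 14, 15, 29] (size 4, max 29) hi=[35, 40, 41, 42] (size 4, min 35) -> median=32
Step 9: insert 28 -> lo=[11, 14, 15, 28, 29] (size 5, max 29) hi=[35, 40, 41, 42] (size 4, min 35) -> median=29
Step 10: insert 44 -> lo=[11, 14, 15, 28, 29] (size 5, max 29) hi=[35, 40, 41, 42, 44] (size 5, min 35) -> median=32
Step 11: insert 38 -> lo=[11, 14, 15, 28, 29, 35] (size 6, max 35) hi=[38, 40, 41, 42, 44] (size 5, min 38) -> median=35
Step 12: insert 19 -> lo=[11, 14, 15, 19, 28, 29] (size 6, max 29) hi=[35, 38, 40, 41, 42, 44] (size 6, min 35) -> median=32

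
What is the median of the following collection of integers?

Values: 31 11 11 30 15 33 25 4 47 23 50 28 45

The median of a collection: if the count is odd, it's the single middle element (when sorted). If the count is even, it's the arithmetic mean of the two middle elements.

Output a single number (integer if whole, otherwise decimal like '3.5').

Answer: 28

Derivation:
Step 1: insert 31 -> lo=[31] (size 1, max 31) hi=[] (size 0) -> median=31
Step 2: insert 11 -> lo=[11] (size 1, max 11) hi=[31] (size 1, min 31) -> median=21
Step 3: insert 11 -> lo=[11, 11] (size 2, max 11) hi=[31] (size 1, min 31) -> median=11
Step 4: insert 30 -> lo=[11, 11] (size 2, max 11) hi=[30, 31] (size 2, min 30) -> median=20.5
Step 5: insert 15 -> lo=[11, 11, 15] (size 3, max 15) hi=[30, 31] (size 2, min 30) -> median=15
Step 6: insert 33 -> lo=[11, 11, 15] (size 3, max 15) hi=[30, 31, 33] (size 3, min 30) -> median=22.5
Step 7: insert 25 -> lo=[11, 11, 15, 25] (size 4, max 25) hi=[30, 31, 33] (size 3, min 30) -> median=25
Step 8: insert 4 -> lo=[4, 11, 11, 15] (size 4, max 15) hi=[25, 30, 31, 33] (size 4, min 25) -> median=20
Step 9: insert 47 -> lo=[4, 11, 11, 15, 25] (size 5, max 25) hi=[30, 31, 33, 47] (size 4, min 30) -> median=25
Step 10: insert 23 -> lo=[4, 11, 11, 15, 23] (size 5, max 23) hi=[25, 30, 31, 33, 47] (size 5, min 25) -> median=24
Step 11: insert 50 -> lo=[4, 11, 11, 15, 23, 25] (size 6, max 25) hi=[30, 31, 33, 47, 50] (size 5, min 30) -> median=25
Step 12: insert 28 -> lo=[4, 11, 11, 15, 23, 25] (size 6, max 25) hi=[28, 30, 31, 33, 47, 50] (size 6, min 28) -> median=26.5
Step 13: insert 45 -> lo=[4, 11, 11, 15, 23, 25, 28] (size 7, max 28) hi=[30, 31, 33, 45, 47, 50] (size 6, min 30) -> median=28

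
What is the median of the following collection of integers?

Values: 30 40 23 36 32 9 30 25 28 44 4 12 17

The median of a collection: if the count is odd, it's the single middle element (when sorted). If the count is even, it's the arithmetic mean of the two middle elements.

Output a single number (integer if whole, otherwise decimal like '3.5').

Step 1: insert 30 -> lo=[30] (size 1, max 30) hi=[] (size 0) -> median=30
Step 2: insert 40 -> lo=[30] (size 1, max 30) hi=[40] (size 1, min 40) -> median=35
Step 3: insert 23 -> lo=[23, 30] (size 2, max 30) hi=[40] (size 1, min 40) -> median=30
Step 4: insert 36 -> lo=[23, 30] (size 2, max 30) hi=[36, 40] (size 2, min 36) -> median=33
Step 5: insert 32 -> lo=[23, 30, 32] (size 3, max 32) hi=[36, 40] (size 2, min 36) -> median=32
Step 6: insert 9 -> lo=[9, 23, 30] (size 3, max 30) hi=[32, 36, 40] (size 3, min 32) -> median=31
Step 7: insert 30 -> lo=[9, 23, 30, 30] (size 4, max 30) hi=[32, 36, 40] (size 3, min 32) -> median=30
Step 8: insert 25 -> lo=[9, 23, 25, 30] (size 4, max 30) hi=[30, 32, 36, 40] (size 4, min 30) -> median=30
Step 9: insert 28 -> lo=[9, 23, 25, 28, 30] (size 5, max 30) hi=[30, 32, 36, 40] (size 4, min 30) -> median=30
Step 10: insert 44 -> lo=[9, 23, 25, 28, 30] (size 5, max 30) hi=[30, 32, 36, 40, 44] (size 5, min 30) -> median=30
Step 11: insert 4 -> lo=[4, 9, 23, 25, 28, 30] (size 6, max 30) hi=[30, 32, 36, 40, 44] (size 5, min 30) -> median=30
Step 12: insert 12 -> lo=[4, 9, 12, 23, 25, 28] (size 6, max 28) hi=[30, 30, 32, 36, 40, 44] (size 6, min 30) -> median=29
Step 13: insert 17 -> lo=[4, 9, 12, 17, 23, 25, 28] (size 7, max 28) hi=[30, 30, 32, 36, 40, 44] (size 6, min 30) -> median=28

Answer: 28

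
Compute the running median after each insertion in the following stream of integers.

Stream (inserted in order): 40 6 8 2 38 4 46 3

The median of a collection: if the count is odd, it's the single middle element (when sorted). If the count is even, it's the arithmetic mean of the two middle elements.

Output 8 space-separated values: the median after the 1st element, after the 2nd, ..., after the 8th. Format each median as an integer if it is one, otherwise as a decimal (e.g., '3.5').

Step 1: insert 40 -> lo=[40] (size 1, max 40) hi=[] (size 0) -> median=40
Step 2: insert 6 -> lo=[6] (size 1, max 6) hi=[40] (size 1, min 40) -> median=23
Step 3: insert 8 -> lo=[6, 8] (size 2, max 8) hi=[40] (size 1, min 40) -> median=8
Step 4: insert 2 -> lo=[2, 6] (size 2, max 6) hi=[8, 40] (size 2, min 8) -> median=7
Step 5: insert 38 -> lo=[2, 6, 8] (size 3, max 8) hi=[38, 40] (size 2, min 38) -> median=8
Step 6: insert 4 -> lo=[2, 4, 6] (size 3, max 6) hi=[8, 38, 40] (size 3, min 8) -> median=7
Step 7: insert 46 -> lo=[2, 4, 6, 8] (size 4, max 8) hi=[38, 40, 46] (size 3, min 38) -> median=8
Step 8: insert 3 -> lo=[2, 3, 4, 6] (size 4, max 6) hi=[8, 38, 40, 46] (size 4, min 8) -> median=7

Answer: 40 23 8 7 8 7 8 7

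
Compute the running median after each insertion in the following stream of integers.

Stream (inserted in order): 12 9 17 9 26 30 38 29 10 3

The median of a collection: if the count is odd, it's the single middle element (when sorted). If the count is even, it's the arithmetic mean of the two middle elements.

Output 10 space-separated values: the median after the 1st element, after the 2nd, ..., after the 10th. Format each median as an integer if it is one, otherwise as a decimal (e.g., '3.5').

Step 1: insert 12 -> lo=[12] (size 1, max 12) hi=[] (size 0) -> median=12
Step 2: insert 9 -> lo=[9] (size 1, max 9) hi=[12] (size 1, min 12) -> median=10.5
Step 3: insert 17 -> lo=[9, 12] (size 2, max 12) hi=[17] (size 1, min 17) -> median=12
Step 4: insert 9 -> lo=[9, 9] (size 2, max 9) hi=[12, 17] (size 2, min 12) -> median=10.5
Step 5: insert 26 -> lo=[9, 9, 12] (size 3, max 12) hi=[17, 26] (size 2, min 17) -> median=12
Step 6: insert 30 -> lo=[9, 9, 12] (size 3, max 12) hi=[17, 26, 30] (size 3, min 17) -> median=14.5
Step 7: insert 38 -> lo=[9, 9, 12, 17] (size 4, max 17) hi=[26, 30, 38] (size 3, min 26) -> median=17
Step 8: insert 29 -> lo=[9, 9, 12, 17] (size 4, max 17) hi=[26, 29, 30, 38] (size 4, min 26) -> median=21.5
Step 9: insert 10 -> lo=[9, 9, 10, 12, 17] (size 5, max 17) hi=[26, 29, 30, 38] (size 4, min 26) -> median=17
Step 10: insert 3 -> lo=[3, 9, 9, 10, 12] (size 5, max 12) hi=[17, 26, 29, 30, 38] (size 5, min 17) -> median=14.5

Answer: 12 10.5 12 10.5 12 14.5 17 21.5 17 14.5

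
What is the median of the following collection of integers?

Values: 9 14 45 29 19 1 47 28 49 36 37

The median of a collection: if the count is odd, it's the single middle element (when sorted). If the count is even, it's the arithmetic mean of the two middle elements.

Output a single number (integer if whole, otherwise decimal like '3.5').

Step 1: insert 9 -> lo=[9] (size 1, max 9) hi=[] (size 0) -> median=9
Step 2: insert 14 -> lo=[9] (size 1, max 9) hi=[14] (size 1, min 14) -> median=11.5
Step 3: insert 45 -> lo=[9, 14] (size 2, max 14) hi=[45] (size 1, min 45) -> median=14
Step 4: insert 29 -> lo=[9, 14] (size 2, max 14) hi=[29, 45] (size 2, min 29) -> median=21.5
Step 5: insert 19 -> lo=[9, 14, 19] (size 3, max 19) hi=[29, 45] (size 2, min 29) -> median=19
Step 6: insert 1 -> lo=[1, 9, 14] (size 3, max 14) hi=[19, 29, 45] (size 3, min 19) -> median=16.5
Step 7: insert 47 -> lo=[1, 9, 14, 19] (size 4, max 19) hi=[29, 45, 47] (size 3, min 29) -> median=19
Step 8: insert 28 -> lo=[1, 9, 14, 19] (size 4, max 19) hi=[28, 29, 45, 47] (size 4, min 28) -> median=23.5
Step 9: insert 49 -> lo=[1, 9, 14, 19, 28] (size 5, max 28) hi=[29, 45, 47, 49] (size 4, min 29) -> median=28
Step 10: insert 36 -> lo=[1, 9, 14, 19, 28] (size 5, max 28) hi=[29, 36, 45, 47, 49] (size 5, min 29) -> median=28.5
Step 11: insert 37 -> lo=[1, 9, 14, 19, 28, 29] (size 6, max 29) hi=[36, 37, 45, 47, 49] (size 5, min 36) -> median=29

Answer: 29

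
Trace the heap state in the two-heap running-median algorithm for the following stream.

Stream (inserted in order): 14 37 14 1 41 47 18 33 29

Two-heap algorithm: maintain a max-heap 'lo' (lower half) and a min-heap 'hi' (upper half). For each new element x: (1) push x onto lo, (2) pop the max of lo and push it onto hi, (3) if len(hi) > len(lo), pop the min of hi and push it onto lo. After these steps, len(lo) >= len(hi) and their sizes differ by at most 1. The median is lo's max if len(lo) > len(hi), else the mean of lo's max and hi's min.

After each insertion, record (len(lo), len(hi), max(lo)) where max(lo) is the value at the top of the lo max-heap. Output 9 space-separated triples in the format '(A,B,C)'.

Step 1: insert 14 -> lo=[14] hi=[] -> (len(lo)=1, len(hi)=0, max(lo)=14)
Step 2: insert 37 -> lo=[14] hi=[37] -> (len(lo)=1, len(hi)=1, max(lo)=14)
Step 3: insert 14 -> lo=[14, 14] hi=[37] -> (len(lo)=2, len(hi)=1, max(lo)=14)
Step 4: insert 1 -> lo=[1, 14] hi=[14, 37] -> (len(lo)=2, len(hi)=2, max(lo)=14)
Step 5: insert 41 -> lo=[1, 14, 14] hi=[37, 41] -> (len(lo)=3, len(hi)=2, max(lo)=14)
Step 6: insert 47 -> lo=[1, 14, 14] hi=[37, 41, 47] -> (len(lo)=3, len(hi)=3, max(lo)=14)
Step 7: insert 18 -> lo=[1, 14, 14, 18] hi=[37, 41, 47] -> (len(lo)=4, len(hi)=3, max(lo)=18)
Step 8: insert 33 -> lo=[1, 14, 14, 18] hi=[33, 37, 41, 47] -> (len(lo)=4, len(hi)=4, max(lo)=18)
Step 9: insert 29 -> lo=[1, 14, 14, 18, 29] hi=[33, 37, 41, 47] -> (len(lo)=5, len(hi)=4, max(lo)=29)

Answer: (1,0,14) (1,1,14) (2,1,14) (2,2,14) (3,2,14) (3,3,14) (4,3,18) (4,4,18) (5,4,29)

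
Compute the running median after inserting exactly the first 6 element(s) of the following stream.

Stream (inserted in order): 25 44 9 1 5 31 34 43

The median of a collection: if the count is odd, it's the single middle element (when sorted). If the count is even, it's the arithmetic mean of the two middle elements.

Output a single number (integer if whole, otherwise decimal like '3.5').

Step 1: insert 25 -> lo=[25] (size 1, max 25) hi=[] (size 0) -> median=25
Step 2: insert 44 -> lo=[25] (size 1, max 25) hi=[44] (size 1, min 44) -> median=34.5
Step 3: insert 9 -> lo=[9, 25] (size 2, max 25) hi=[44] (size 1, min 44) -> median=25
Step 4: insert 1 -> lo=[1, 9] (size 2, max 9) hi=[25, 44] (size 2, min 25) -> median=17
Step 5: insert 5 -> lo=[1, 5, 9] (size 3, max 9) hi=[25, 44] (size 2, min 25) -> median=9
Step 6: insert 31 -> lo=[1, 5, 9] (size 3, max 9) hi=[25, 31, 44] (size 3, min 25) -> median=17

Answer: 17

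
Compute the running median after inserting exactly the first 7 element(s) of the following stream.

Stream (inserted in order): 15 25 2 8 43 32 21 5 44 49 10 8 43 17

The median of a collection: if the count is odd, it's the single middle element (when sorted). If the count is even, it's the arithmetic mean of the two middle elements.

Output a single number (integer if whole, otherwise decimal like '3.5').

Answer: 21

Derivation:
Step 1: insert 15 -> lo=[15] (size 1, max 15) hi=[] (size 0) -> median=15
Step 2: insert 25 -> lo=[15] (size 1, max 15) hi=[25] (size 1, min 25) -> median=20
Step 3: insert 2 -> lo=[2, 15] (size 2, max 15) hi=[25] (size 1, min 25) -> median=15
Step 4: insert 8 -> lo=[2, 8] (size 2, max 8) hi=[15, 25] (size 2, min 15) -> median=11.5
Step 5: insert 43 -> lo=[2, 8, 15] (size 3, max 15) hi=[25, 43] (size 2, min 25) -> median=15
Step 6: insert 32 -> lo=[2, 8, 15] (size 3, max 15) hi=[25, 32, 43] (size 3, min 25) -> median=20
Step 7: insert 21 -> lo=[2, 8, 15, 21] (size 4, max 21) hi=[25, 32, 43] (size 3, min 25) -> median=21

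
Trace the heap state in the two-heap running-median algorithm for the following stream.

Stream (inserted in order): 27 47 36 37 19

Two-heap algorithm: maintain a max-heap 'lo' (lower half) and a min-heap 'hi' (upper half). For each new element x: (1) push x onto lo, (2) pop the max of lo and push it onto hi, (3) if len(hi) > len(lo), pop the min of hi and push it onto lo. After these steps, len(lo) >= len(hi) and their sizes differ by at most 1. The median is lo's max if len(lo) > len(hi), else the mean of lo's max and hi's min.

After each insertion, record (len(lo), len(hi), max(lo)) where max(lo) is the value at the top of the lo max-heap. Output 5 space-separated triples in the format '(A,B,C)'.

Step 1: insert 27 -> lo=[27] hi=[] -> (len(lo)=1, len(hi)=0, max(lo)=27)
Step 2: insert 47 -> lo=[27] hi=[47] -> (len(lo)=1, len(hi)=1, max(lo)=27)
Step 3: insert 36 -> lo=[27, 36] hi=[47] -> (len(lo)=2, len(hi)=1, max(lo)=36)
Step 4: insert 37 -> lo=[27, 36] hi=[37, 47] -> (len(lo)=2, len(hi)=2, max(lo)=36)
Step 5: insert 19 -> lo=[19, 27, 36] hi=[37, 47] -> (len(lo)=3, len(hi)=2, max(lo)=36)

Answer: (1,0,27) (1,1,27) (2,1,36) (2,2,36) (3,2,36)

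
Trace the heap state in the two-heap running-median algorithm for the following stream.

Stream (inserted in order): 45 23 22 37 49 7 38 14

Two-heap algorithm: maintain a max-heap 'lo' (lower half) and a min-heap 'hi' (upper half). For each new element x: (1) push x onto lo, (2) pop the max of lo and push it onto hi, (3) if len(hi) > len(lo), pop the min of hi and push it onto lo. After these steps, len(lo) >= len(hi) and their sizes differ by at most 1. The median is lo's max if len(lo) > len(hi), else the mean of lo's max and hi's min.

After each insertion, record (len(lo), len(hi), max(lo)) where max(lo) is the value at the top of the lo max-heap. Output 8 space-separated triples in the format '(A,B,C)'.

Answer: (1,0,45) (1,1,23) (2,1,23) (2,2,23) (3,2,37) (3,3,23) (4,3,37) (4,4,23)

Derivation:
Step 1: insert 45 -> lo=[45] hi=[] -> (len(lo)=1, len(hi)=0, max(lo)=45)
Step 2: insert 23 -> lo=[23] hi=[45] -> (len(lo)=1, len(hi)=1, max(lo)=23)
Step 3: insert 22 -> lo=[22, 23] hi=[45] -> (len(lo)=2, len(hi)=1, max(lo)=23)
Step 4: insert 37 -> lo=[22, 23] hi=[37, 45] -> (len(lo)=2, len(hi)=2, max(lo)=23)
Step 5: insert 49 -> lo=[22, 23, 37] hi=[45, 49] -> (len(lo)=3, len(hi)=2, max(lo)=37)
Step 6: insert 7 -> lo=[7, 22, 23] hi=[37, 45, 49] -> (len(lo)=3, len(hi)=3, max(lo)=23)
Step 7: insert 38 -> lo=[7, 22, 23, 37] hi=[38, 45, 49] -> (len(lo)=4, len(hi)=3, max(lo)=37)
Step 8: insert 14 -> lo=[7, 14, 22, 23] hi=[37, 38, 45, 49] -> (len(lo)=4, len(hi)=4, max(lo)=23)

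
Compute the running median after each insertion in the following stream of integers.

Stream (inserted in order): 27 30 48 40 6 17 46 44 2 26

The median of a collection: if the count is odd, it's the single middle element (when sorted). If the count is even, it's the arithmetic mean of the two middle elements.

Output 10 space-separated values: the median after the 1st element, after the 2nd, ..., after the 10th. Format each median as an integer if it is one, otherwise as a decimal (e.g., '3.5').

Step 1: insert 27 -> lo=[27] (size 1, max 27) hi=[] (size 0) -> median=27
Step 2: insert 30 -> lo=[27] (size 1, max 27) hi=[30] (size 1, min 30) -> median=28.5
Step 3: insert 48 -> lo=[27, 30] (size 2, max 30) hi=[48] (size 1, min 48) -> median=30
Step 4: insert 40 -> lo=[27, 30] (size 2, max 30) hi=[40, 48] (size 2, min 40) -> median=35
Step 5: insert 6 -> lo=[6, 27, 30] (size 3, max 30) hi=[40, 48] (size 2, min 40) -> median=30
Step 6: insert 17 -> lo=[6, 17, 27] (size 3, max 27) hi=[30, 40, 48] (size 3, min 30) -> median=28.5
Step 7: insert 46 -> lo=[6, 17, 27, 30] (size 4, max 30) hi=[40, 46, 48] (size 3, min 40) -> median=30
Step 8: insert 44 -> lo=[6, 17, 27, 30] (size 4, max 30) hi=[40, 44, 46, 48] (size 4, min 40) -> median=35
Step 9: insert 2 -> lo=[2, 6, 17, 27, 30] (size 5, max 30) hi=[40, 44, 46, 48] (size 4, min 40) -> median=30
Step 10: insert 26 -> lo=[2, 6, 17, 26, 27] (size 5, max 27) hi=[30, 40, 44, 46, 48] (size 5, min 30) -> median=28.5

Answer: 27 28.5 30 35 30 28.5 30 35 30 28.5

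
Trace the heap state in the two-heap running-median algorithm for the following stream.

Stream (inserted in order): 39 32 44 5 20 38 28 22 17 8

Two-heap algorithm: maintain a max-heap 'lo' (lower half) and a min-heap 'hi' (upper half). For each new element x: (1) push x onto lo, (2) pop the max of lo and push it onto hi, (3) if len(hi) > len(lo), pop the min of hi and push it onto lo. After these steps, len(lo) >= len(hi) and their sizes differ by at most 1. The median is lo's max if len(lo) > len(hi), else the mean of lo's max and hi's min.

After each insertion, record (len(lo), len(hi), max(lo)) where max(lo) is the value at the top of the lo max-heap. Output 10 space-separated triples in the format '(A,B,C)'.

Answer: (1,0,39) (1,1,32) (2,1,39) (2,2,32) (3,2,32) (3,3,32) (4,3,32) (4,4,28) (5,4,28) (5,5,22)

Derivation:
Step 1: insert 39 -> lo=[39] hi=[] -> (len(lo)=1, len(hi)=0, max(lo)=39)
Step 2: insert 32 -> lo=[32] hi=[39] -> (len(lo)=1, len(hi)=1, max(lo)=32)
Step 3: insert 44 -> lo=[32, 39] hi=[44] -> (len(lo)=2, len(hi)=1, max(lo)=39)
Step 4: insert 5 -> lo=[5, 32] hi=[39, 44] -> (len(lo)=2, len(hi)=2, max(lo)=32)
Step 5: insert 20 -> lo=[5, 20, 32] hi=[39, 44] -> (len(lo)=3, len(hi)=2, max(lo)=32)
Step 6: insert 38 -> lo=[5, 20, 32] hi=[38, 39, 44] -> (len(lo)=3, len(hi)=3, max(lo)=32)
Step 7: insert 28 -> lo=[5, 20, 28, 32] hi=[38, 39, 44] -> (len(lo)=4, len(hi)=3, max(lo)=32)
Step 8: insert 22 -> lo=[5, 20, 22, 28] hi=[32, 38, 39, 44] -> (len(lo)=4, len(hi)=4, max(lo)=28)
Step 9: insert 17 -> lo=[5, 17, 20, 22, 28] hi=[32, 38, 39, 44] -> (len(lo)=5, len(hi)=4, max(lo)=28)
Step 10: insert 8 -> lo=[5, 8, 17, 20, 22] hi=[28, 32, 38, 39, 44] -> (len(lo)=5, len(hi)=5, max(lo)=22)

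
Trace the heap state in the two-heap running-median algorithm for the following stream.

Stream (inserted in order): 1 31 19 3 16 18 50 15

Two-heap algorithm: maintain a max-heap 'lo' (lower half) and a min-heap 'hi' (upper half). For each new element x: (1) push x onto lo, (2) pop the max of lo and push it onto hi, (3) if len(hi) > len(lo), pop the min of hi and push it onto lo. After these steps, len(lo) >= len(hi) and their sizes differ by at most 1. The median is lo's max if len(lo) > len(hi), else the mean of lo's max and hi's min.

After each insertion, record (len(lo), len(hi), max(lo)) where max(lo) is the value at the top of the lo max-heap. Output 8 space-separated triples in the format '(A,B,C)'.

Step 1: insert 1 -> lo=[1] hi=[] -> (len(lo)=1, len(hi)=0, max(lo)=1)
Step 2: insert 31 -> lo=[1] hi=[31] -> (len(lo)=1, len(hi)=1, max(lo)=1)
Step 3: insert 19 -> lo=[1, 19] hi=[31] -> (len(lo)=2, len(hi)=1, max(lo)=19)
Step 4: insert 3 -> lo=[1, 3] hi=[19, 31] -> (len(lo)=2, len(hi)=2, max(lo)=3)
Step 5: insert 16 -> lo=[1, 3, 16] hi=[19, 31] -> (len(lo)=3, len(hi)=2, max(lo)=16)
Step 6: insert 18 -> lo=[1, 3, 16] hi=[18, 19, 31] -> (len(lo)=3, len(hi)=3, max(lo)=16)
Step 7: insert 50 -> lo=[1, 3, 16, 18] hi=[19, 31, 50] -> (len(lo)=4, len(hi)=3, max(lo)=18)
Step 8: insert 15 -> lo=[1, 3, 15, 16] hi=[18, 19, 31, 50] -> (len(lo)=4, len(hi)=4, max(lo)=16)

Answer: (1,0,1) (1,1,1) (2,1,19) (2,2,3) (3,2,16) (3,3,16) (4,3,18) (4,4,16)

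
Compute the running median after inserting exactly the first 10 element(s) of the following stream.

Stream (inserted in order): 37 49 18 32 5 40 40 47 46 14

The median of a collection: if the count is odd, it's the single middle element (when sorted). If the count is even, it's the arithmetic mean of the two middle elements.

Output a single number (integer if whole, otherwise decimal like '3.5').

Step 1: insert 37 -> lo=[37] (size 1, max 37) hi=[] (size 0) -> median=37
Step 2: insert 49 -> lo=[37] (size 1, max 37) hi=[49] (size 1, min 49) -> median=43
Step 3: insert 18 -> lo=[18, 37] (size 2, max 37) hi=[49] (size 1, min 49) -> median=37
Step 4: insert 32 -> lo=[18, 32] (size 2, max 32) hi=[37, 49] (size 2, min 37) -> median=34.5
Step 5: insert 5 -> lo=[5, 18, 32] (size 3, max 32) hi=[37, 49] (size 2, min 37) -> median=32
Step 6: insert 40 -> lo=[5, 18, 32] (size 3, max 32) hi=[37, 40, 49] (size 3, min 37) -> median=34.5
Step 7: insert 40 -> lo=[5, 18, 32, 37] (size 4, max 37) hi=[40, 40, 49] (size 3, min 40) -> median=37
Step 8: insert 47 -> lo=[5, 18, 32, 37] (size 4, max 37) hi=[40, 40, 47, 49] (size 4, min 40) -> median=38.5
Step 9: insert 46 -> lo=[5, 18, 32, 37, 40] (size 5, max 40) hi=[40, 46, 47, 49] (size 4, min 40) -> median=40
Step 10: insert 14 -> lo=[5, 14, 18, 32, 37] (size 5, max 37) hi=[40, 40, 46, 47, 49] (size 5, min 40) -> median=38.5

Answer: 38.5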